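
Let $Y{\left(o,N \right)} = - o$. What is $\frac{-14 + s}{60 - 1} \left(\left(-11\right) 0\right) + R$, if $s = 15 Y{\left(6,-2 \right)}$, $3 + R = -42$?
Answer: $-45$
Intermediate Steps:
$R = -45$ ($R = -3 - 42 = -45$)
$s = -90$ ($s = 15 \left(\left(-1\right) 6\right) = 15 \left(-6\right) = -90$)
$\frac{-14 + s}{60 - 1} \left(\left(-11\right) 0\right) + R = \frac{-14 - 90}{60 - 1} \left(\left(-11\right) 0\right) - 45 = - \frac{104}{59} \cdot 0 - 45 = \left(-104\right) \frac{1}{59} \cdot 0 - 45 = \left(- \frac{104}{59}\right) 0 - 45 = 0 - 45 = -45$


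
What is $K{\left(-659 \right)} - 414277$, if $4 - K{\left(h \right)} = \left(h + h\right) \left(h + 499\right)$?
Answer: $-625153$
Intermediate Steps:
$K{\left(h \right)} = 4 - 2 h \left(499 + h\right)$ ($K{\left(h \right)} = 4 - \left(h + h\right) \left(h + 499\right) = 4 - 2 h \left(499 + h\right)$)
$K{\left(-659 \right)} - 414277 = \left(4 - -657682 - 2 \left(-659\right)^{2}\right) - 414277 = \left(4 + 657682 - 868562\right) - 414277 = -210876 - 414277 = -625153$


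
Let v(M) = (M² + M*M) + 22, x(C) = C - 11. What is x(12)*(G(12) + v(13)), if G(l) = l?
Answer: 372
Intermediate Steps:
x(C) = -11 + C
v(M) = 22 + 2*M² (v(M) = (M² + M²) + 22 = 2*M² + 22 = 22 + 2*M²)
x(12)*(G(12) + v(13)) = (-11 + 12)*(12 + (22 + 2*13²)) = 1*(12 + (22 + 2*169)) = 1*(12 + (22 + 338)) = 1*(12 + 360) = 1*372 = 372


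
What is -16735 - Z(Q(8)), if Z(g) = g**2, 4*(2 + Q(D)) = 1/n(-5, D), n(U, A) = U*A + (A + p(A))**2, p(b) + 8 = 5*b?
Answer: -651776461441/38937600 ≈ -16739.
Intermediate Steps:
p(b) = -8 + 5*b
n(U, A) = (-8 + 6*A)**2 + A*U (n(U, A) = U*A + (A + (-8 + 5*A))**2 = A*U + (-8 + 6*A)**2 = (-8 + 6*A)**2 + A*U)
Q(D) = -2 + 1/(4*(-5*D + 4*(-4 + 3*D)**2)) (Q(D) = -2 + 1/(4*(4*(-4 + 3*D)**2 + D*(-5))) = -2 + 1/(4*(4*(-4 + 3*D)**2 - 5*D)) = -2 + 1/(4*(-5*D + 4*(-4 + 3*D)**2)))
-16735 - Z(Q(8)) = -16735 - ((-511 - 288*8**2 + 808*8)/(4*(64 - 101*8 + 36*8**2)))**2 = -16735 - ((-511 - 288*64 + 6464)/(4*(64 - 808 + 36*64)))**2 = -16735 - ((-511 - 18432 + 6464)/(4*(64 - 808 + 2304)))**2 = -16735 - ((1/4)*(-12479)/1560)**2 = -16735 - ((1/4)*(1/1560)*(-12479))**2 = -16735 - (-12479/6240)**2 = -16735 - 1*155725441/38937600 = -16735 - 155725441/38937600 = -651776461441/38937600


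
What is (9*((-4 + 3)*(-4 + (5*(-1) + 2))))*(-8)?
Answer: -504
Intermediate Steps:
(9*((-4 + 3)*(-4 + (5*(-1) + 2))))*(-8) = (9*(-(-4 + (-5 + 2))))*(-8) = (9*(-(-4 - 3)))*(-8) = (9*(-1*(-7)))*(-8) = (9*7)*(-8) = 63*(-8) = -504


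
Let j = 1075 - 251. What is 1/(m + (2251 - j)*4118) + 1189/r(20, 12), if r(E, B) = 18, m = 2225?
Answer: 8940647461/135350424 ≈ 66.056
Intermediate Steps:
j = 824
1/(m + (2251 - j)*4118) + 1189/r(20, 12) = 1/((2225 + (2251 - 1*824))*4118) + 1189/18 = (1/4118)/(2225 + (2251 - 824)) + 1189*(1/18) = (1/4118)/(2225 + 1427) + 1189/18 = (1/4118)/3652 + 1189/18 = (1/3652)*(1/4118) + 1189/18 = 1/15038936 + 1189/18 = 8940647461/135350424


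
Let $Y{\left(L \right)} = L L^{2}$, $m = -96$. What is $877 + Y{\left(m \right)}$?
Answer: $-883859$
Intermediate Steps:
$Y{\left(L \right)} = L^{3}$
$877 + Y{\left(m \right)} = 877 + \left(-96\right)^{3} = 877 - 884736 = -883859$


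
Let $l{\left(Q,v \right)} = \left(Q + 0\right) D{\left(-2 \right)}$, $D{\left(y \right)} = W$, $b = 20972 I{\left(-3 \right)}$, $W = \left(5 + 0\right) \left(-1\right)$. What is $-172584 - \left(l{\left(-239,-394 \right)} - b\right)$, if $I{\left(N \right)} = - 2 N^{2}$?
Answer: $-551275$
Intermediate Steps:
$W = -5$ ($W = 5 \left(-1\right) = -5$)
$b = -377496$ ($b = 20972 \left(- 2 \left(-3\right)^{2}\right) = 20972 \left(\left(-2\right) 9\right) = 20972 \left(-18\right) = -377496$)
$D{\left(y \right)} = -5$
$l{\left(Q,v \right)} = - 5 Q$ ($l{\left(Q,v \right)} = \left(Q + 0\right) \left(-5\right) = Q \left(-5\right) = - 5 Q$)
$-172584 - \left(l{\left(-239,-394 \right)} - b\right) = -172584 - \left(\left(-5\right) \left(-239\right) - -377496\right) = -172584 - \left(1195 + 377496\right) = -172584 - 378691 = -551275$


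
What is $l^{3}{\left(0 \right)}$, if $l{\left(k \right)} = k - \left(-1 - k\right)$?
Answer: $1$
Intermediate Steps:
$l{\left(k \right)} = 1 + 2 k$ ($l{\left(k \right)} = k + \left(1 + k\right) = 1 + 2 k$)
$l^{3}{\left(0 \right)} = \left(1 + 2 \cdot 0\right)^{3} = \left(1 + 0\right)^{3} = 1^{3} = 1$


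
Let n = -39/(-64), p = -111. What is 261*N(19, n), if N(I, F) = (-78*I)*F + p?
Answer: -8469711/32 ≈ -2.6468e+5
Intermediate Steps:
n = 39/64 (n = -39*(-1/64) = 39/64 ≈ 0.60938)
N(I, F) = -111 - 78*F*I (N(I, F) = (-78*I)*F - 111 = -78*F*I - 111 = -111 - 78*F*I)
261*N(19, n) = 261*(-111 - 78*39/64*19) = 261*(-111 - 28899/32) = 261*(-32451/32) = -8469711/32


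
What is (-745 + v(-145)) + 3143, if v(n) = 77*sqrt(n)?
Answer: 2398 + 77*I*sqrt(145) ≈ 2398.0 + 927.2*I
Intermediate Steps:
(-745 + v(-145)) + 3143 = (-745 + 77*sqrt(-145)) + 3143 = (-745 + 77*(I*sqrt(145))) + 3143 = (-745 + 77*I*sqrt(145)) + 3143 = 2398 + 77*I*sqrt(145)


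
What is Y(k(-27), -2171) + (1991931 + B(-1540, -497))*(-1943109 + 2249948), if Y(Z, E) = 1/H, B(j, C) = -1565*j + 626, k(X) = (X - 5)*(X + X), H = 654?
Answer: 883493093779843/654 ≈ 1.3509e+12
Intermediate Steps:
k(X) = 2*X*(-5 + X) (k(X) = (-5 + X)*(2*X) = 2*X*(-5 + X))
B(j, C) = 626 - 1565*j
Y(Z, E) = 1/654
Y(k(-27), -2171) + (1991931 + B(-1540, -497))*(-1943109 + 2249948) = 1/654 + (1991931 + (626 - 1565*(-1540)))*(-1943109 + 2249948) = 1/654 + (1991931 + (626 + 2410100))*306839 = 1/654 + (1991931 + 2410726)*306839 = 1/654 + 4402657*306839 = 1/654 + 1350906871223 = 883493093779843/654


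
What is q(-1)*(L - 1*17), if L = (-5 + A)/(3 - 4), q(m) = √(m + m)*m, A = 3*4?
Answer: 24*I*√2 ≈ 33.941*I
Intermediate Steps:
A = 12
q(m) = √2*m^(3/2) (q(m) = √(2*m)*m = (√2*√m)*m = √2*m^(3/2))
L = -7 (L = (-5 + 12)/(3 - 4) = 7/(-1) = 7*(-1) = -7)
q(-1)*(L - 1*17) = (√2*(-1)^(3/2))*(-7 - 1*17) = (√2*(-I))*(-7 - 17) = -I*√2*(-24) = 24*I*√2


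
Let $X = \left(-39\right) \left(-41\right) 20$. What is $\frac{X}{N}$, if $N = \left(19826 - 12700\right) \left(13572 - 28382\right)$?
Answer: $- \frac{1599}{5276803} \approx -0.00030302$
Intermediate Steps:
$X = 31980$ ($X = 1599 \cdot 20 = 31980$)
$N = -105536060$ ($N = 7126 \left(-14810\right) = -105536060$)
$\frac{X}{N} = \frac{31980}{-105536060} = 31980 \left(- \frac{1}{105536060}\right) = - \frac{1599}{5276803}$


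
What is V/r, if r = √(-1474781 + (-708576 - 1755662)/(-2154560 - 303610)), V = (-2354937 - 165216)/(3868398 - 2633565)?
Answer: 2520153*I*√5051873720389210/106585490846570218 ≈ 0.0016806*I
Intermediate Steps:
V = -840051/411611 (V = -2520153/1234833 = -2520153*1/1234833 = -840051/411611 ≈ -2.0409)
r = 7*I*√5051873720389210/409695 (r = √(-1474781 - 2464238/(-2458170)) = √(-1474781 - 2464238*(-1/2458170)) = √(-1474781 + 1232119/1229085) = √(-1812629973266/1229085) = 7*I*√5051873720389210/409695 ≈ 1214.4*I)
V/r = -840051*(-3*I*√5051873720389210/258947139038)/411611 = -(-2520153)*I*√5051873720389210/106585490846570218 = 2520153*I*√5051873720389210/106585490846570218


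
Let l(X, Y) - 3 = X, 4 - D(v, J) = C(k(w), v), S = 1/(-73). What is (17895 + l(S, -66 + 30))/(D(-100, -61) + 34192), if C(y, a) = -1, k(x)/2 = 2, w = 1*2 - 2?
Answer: 1306553/2496381 ≈ 0.52338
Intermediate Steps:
S = -1/73 ≈ -0.013699
w = 0 (w = 2 - 2 = 0)
k(x) = 4 (k(x) = 2*2 = 4)
D(v, J) = 5 (D(v, J) = 4 - 1*(-1) = 4 + 1 = 5)
l(X, Y) = 3 + X
(17895 + l(S, -66 + 30))/(D(-100, -61) + 34192) = (17895 + (3 - 1/73))/(5 + 34192) = (17895 + 218/73)/34197 = (1306553/73)*(1/34197) = 1306553/2496381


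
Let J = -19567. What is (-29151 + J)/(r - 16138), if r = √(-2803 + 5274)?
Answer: 786211084/260432573 + 48718*√2471/260432573 ≈ 3.0282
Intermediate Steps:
r = √2471 ≈ 49.709
(-29151 + J)/(r - 16138) = (-29151 - 19567)/(√2471 - 16138) = -48718/(-16138 + √2471)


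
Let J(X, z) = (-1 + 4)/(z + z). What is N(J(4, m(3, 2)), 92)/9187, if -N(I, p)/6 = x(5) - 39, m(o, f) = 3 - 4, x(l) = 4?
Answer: 210/9187 ≈ 0.022858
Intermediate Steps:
m(o, f) = -1
J(X, z) = 3/(2*z) (J(X, z) = 3/((2*z)) = 3*(1/(2*z)) = 3/(2*z))
N(I, p) = 210 (N(I, p) = -6*(4 - 39) = -6*(-35) = 210)
N(J(4, m(3, 2)), 92)/9187 = 210/9187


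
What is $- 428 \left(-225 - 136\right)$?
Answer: $154508$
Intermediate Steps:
$- 428 \left(-225 - 136\right) = \left(-428\right) \left(-361\right) = 154508$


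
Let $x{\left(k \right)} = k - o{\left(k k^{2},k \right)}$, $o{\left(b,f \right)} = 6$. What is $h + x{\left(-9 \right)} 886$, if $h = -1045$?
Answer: $-14335$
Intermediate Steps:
$x{\left(k \right)} = -6 + k$ ($x{\left(k \right)} = k - 6 = -6 + k$)
$h + x{\left(-9 \right)} 886 = -1045 + \left(-6 - 9\right) 886 = -1045 - 13290 = -14335$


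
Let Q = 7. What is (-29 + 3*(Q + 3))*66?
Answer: 66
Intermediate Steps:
(-29 + 3*(Q + 3))*66 = (-29 + 3*(7 + 3))*66 = (-29 + 3*10)*66 = (-29 + 30)*66 = 1*66 = 66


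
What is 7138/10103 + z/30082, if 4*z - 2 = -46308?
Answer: 1157017/3596668 ≈ 0.32169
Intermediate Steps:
z = -23153/2 (z = 1/2 + (1/4)*(-46308) = 1/2 - 11577 = -23153/2 ≈ -11577.)
7138/10103 + z/30082 = 7138/10103 - 23153/2/30082 = 7138*(1/10103) - 23153/2*1/30082 = 7138/10103 - 137/356 = 1157017/3596668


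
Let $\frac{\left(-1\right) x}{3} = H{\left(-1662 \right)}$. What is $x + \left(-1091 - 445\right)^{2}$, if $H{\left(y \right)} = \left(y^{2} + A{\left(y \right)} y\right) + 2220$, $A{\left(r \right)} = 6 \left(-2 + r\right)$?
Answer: $-55714320$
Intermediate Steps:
$A{\left(r \right)} = -12 + 6 r$
$H{\left(y \right)} = 2220 + y^{2} + y \left(-12 + 6 y\right)$ ($H{\left(y \right)} = \left(y^{2} + \left(-12 + 6 y\right) y\right) + 2220 = \left(y^{2} + y \left(-12 + 6 y\right)\right) + 2220 = 2220 + y^{2} + y \left(-12 + 6 y\right)$)
$x = -58073616$ ($x = - 3 \left(2220 - -19944 + 7 \left(-1662\right)^{2}\right) = - 3 \left(2220 + 19944 + 7 \cdot 2762244\right) = - 3 \left(2220 + 19944 + 19335708\right) = \left(-3\right) 19357872 = -58073616$)
$x + \left(-1091 - 445\right)^{2} = -58073616 + \left(-1091 - 445\right)^{2} = -58073616 + \left(-1536\right)^{2} = -58073616 + 2359296 = -55714320$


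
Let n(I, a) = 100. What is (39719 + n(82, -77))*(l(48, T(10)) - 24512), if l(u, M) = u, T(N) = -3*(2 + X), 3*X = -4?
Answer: -974132016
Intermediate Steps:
X = -4/3 (X = (⅓)*(-4) = -4/3 ≈ -1.3333)
T(N) = -2 (T(N) = -3*(2 - 4/3) = -3*⅔ = -2)
(39719 + n(82, -77))*(l(48, T(10)) - 24512) = (39719 + 100)*(48 - 24512) = 39819*(-24464) = -974132016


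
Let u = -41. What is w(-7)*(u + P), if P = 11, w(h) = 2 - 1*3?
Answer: 30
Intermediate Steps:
w(h) = -1 (w(h) = 2 - 3 = -1)
w(-7)*(u + P) = -(-41 + 11) = -1*(-30) = 30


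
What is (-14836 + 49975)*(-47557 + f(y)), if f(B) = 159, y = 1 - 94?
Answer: -1665518322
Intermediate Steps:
y = -93
(-14836 + 49975)*(-47557 + f(y)) = (-14836 + 49975)*(-47557 + 159) = 35139*(-47398) = -1665518322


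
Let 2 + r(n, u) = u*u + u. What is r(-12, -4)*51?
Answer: 510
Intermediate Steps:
r(n, u) = -2 + u + u² (r(n, u) = -2 + (u*u + u) = -2 + (u² + u) = -2 + (u + u²) = -2 + u + u²)
r(-12, -4)*51 = (-2 - 4 + (-4)²)*51 = (-2 - 4 + 16)*51 = 10*51 = 510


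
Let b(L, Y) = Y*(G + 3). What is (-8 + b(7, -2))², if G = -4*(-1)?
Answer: 484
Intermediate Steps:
G = 4
b(L, Y) = 7*Y (b(L, Y) = Y*(4 + 3) = Y*7 = 7*Y)
(-8 + b(7, -2))² = (-8 + 7*(-2))² = (-8 - 14)² = (-22)² = 484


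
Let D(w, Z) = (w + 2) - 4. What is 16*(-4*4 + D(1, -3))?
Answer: -272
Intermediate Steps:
D(w, Z) = -2 + w (D(w, Z) = (2 + w) - 4 = -2 + w)
16*(-4*4 + D(1, -3)) = 16*(-4*4 + (-2 + 1)) = 16*(-16 - 1) = 16*(-17) = -272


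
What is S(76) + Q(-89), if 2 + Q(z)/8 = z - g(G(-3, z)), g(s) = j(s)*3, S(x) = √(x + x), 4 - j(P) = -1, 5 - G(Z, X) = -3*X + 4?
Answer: -848 + 2*√38 ≈ -835.67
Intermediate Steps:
G(Z, X) = 1 + 3*X (G(Z, X) = 5 - (-3*X + 4) = 5 - (4 - 3*X) = 5 + (-4 + 3*X) = 1 + 3*X)
j(P) = 5 (j(P) = 4 - 1*(-1) = 4 + 1 = 5)
S(x) = √2*√x (S(x) = √(2*x) = √2*√x)
g(s) = 15 (g(s) = 5*3 = 15)
Q(z) = -136 + 8*z (Q(z) = -16 + 8*(z - 1*15) = -16 + 8*(z - 15) = -16 + 8*(-15 + z) = -16 + (-120 + 8*z) = -136 + 8*z)
S(76) + Q(-89) = √2*√76 + (-136 + 8*(-89)) = √2*(2*√19) + (-136 - 712) = 2*√38 - 848 = -848 + 2*√38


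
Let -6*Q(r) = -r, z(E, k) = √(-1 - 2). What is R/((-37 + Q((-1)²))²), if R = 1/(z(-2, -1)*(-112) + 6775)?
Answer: 243900/2243670410137 + 4032*I*√3/2243670410137 ≈ 1.0871e-7 + 3.1126e-9*I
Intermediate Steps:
z(E, k) = I*√3 (z(E, k) = √(-3) = I*√3)
Q(r) = r/6 (Q(r) = -(-1)*r/6 = r/6)
R = 1/(6775 - 112*I*√3) (R = 1/((I*√3)*(-112) + 6775) = 1/(-112*I*√3 + 6775) = 1/(6775 - 112*I*√3) ≈ 0.00014748 + 4.2228e-6*I)
R/((-37 + Q((-1)²))²) = (6775/45938257 + 112*I*√3/45938257)/((-37 + (⅙)*(-1)²)²) = (6775/45938257 + 112*I*√3/45938257)/((-37 + (⅙)*1)²) = (6775/45938257 + 112*I*√3/45938257)/((-37 + ⅙)²) = (6775/45938257 + 112*I*√3/45938257)/((-221/6)²) = (6775/45938257 + 112*I*√3/45938257)/(48841/36) = (6775/45938257 + 112*I*√3/45938257)*(36/48841) = 243900/2243670410137 + 4032*I*√3/2243670410137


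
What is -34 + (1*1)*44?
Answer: 10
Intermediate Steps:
-34 + (1*1)*44 = -34 + 1*44 = -34 + 44 = 10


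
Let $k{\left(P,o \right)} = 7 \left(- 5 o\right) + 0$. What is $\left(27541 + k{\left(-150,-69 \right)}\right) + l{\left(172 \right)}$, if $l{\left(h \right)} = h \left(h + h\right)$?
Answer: $89124$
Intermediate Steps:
$k{\left(P,o \right)} = - 35 o$ ($k{\left(P,o \right)} = - 35 o + 0 = - 35 o$)
$l{\left(h \right)} = 2 h^{2}$ ($l{\left(h \right)} = h 2 h = 2 h^{2}$)
$\left(27541 + k{\left(-150,-69 \right)}\right) + l{\left(172 \right)} = \left(27541 - -2415\right) + 2 \cdot 172^{2} = \left(27541 + 2415\right) + 2 \cdot 29584 = 29956 + 59168 = 89124$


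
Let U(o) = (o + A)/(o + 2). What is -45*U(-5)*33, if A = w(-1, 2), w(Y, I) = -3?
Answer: -3960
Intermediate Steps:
A = -3
U(o) = (-3 + o)/(2 + o) (U(o) = (o - 3)/(o + 2) = (-3 + o)/(2 + o))
-45*U(-5)*33 = -45*(-3 - 5)/(2 - 5)*33 = -45*(-8)/(-3)*33 = -(-15)*(-8)*33 = -45*8/3*33 = -120*33 = -3960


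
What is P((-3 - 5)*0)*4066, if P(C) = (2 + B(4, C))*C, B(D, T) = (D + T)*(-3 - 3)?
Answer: 0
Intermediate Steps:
B(D, T) = -6*D - 6*T (B(D, T) = (D + T)*(-6) = -6*D - 6*T)
P(C) = C*(-22 - 6*C) (P(C) = (2 + (-6*4 - 6*C))*C = (2 + (-24 - 6*C))*C = (-22 - 6*C)*C = C*(-22 - 6*C))
P((-3 - 5)*0)*4066 = -2*(-3 - 5)*0*(11 + 3*((-3 - 5)*0))*4066 = -2*(-8*0)*(11 + 3*(-8*0))*4066 = -2*0*(11 + 3*0)*4066 = -2*0*(11 + 0)*4066 = -2*0*11*4066 = 0*4066 = 0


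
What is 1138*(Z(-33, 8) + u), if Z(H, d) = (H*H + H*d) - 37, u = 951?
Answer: 1978982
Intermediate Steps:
Z(H, d) = -37 + H² + H*d (Z(H, d) = (H² + H*d) - 37 = -37 + H² + H*d)
1138*(Z(-33, 8) + u) = 1138*((-37 + (-33)² - 33*8) + 951) = 1138*((-37 + 1089 - 264) + 951) = 1138*(788 + 951) = 1138*1739 = 1978982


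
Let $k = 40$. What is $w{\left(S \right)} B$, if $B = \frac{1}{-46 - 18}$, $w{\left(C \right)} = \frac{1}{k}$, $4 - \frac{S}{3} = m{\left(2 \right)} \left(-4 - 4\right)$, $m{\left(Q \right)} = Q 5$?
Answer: $- \frac{1}{2560} \approx -0.00039063$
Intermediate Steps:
$m{\left(Q \right)} = 5 Q$
$S = 252$ ($S = 12 - 3 \cdot 5 \cdot 2 \left(-4 - 4\right) = 12 - 3 \cdot 10 \left(-8\right) = 12 - -240 = 12 + 240 = 252$)
$w{\left(C \right)} = \frac{1}{40}$
$B = - \frac{1}{64}$ ($B = \frac{1}{-46 - 18} = \frac{1}{-64} = - \frac{1}{64} \approx -0.015625$)
$w{\left(S \right)} B = \frac{1}{40} \left(- \frac{1}{64}\right) = - \frac{1}{2560}$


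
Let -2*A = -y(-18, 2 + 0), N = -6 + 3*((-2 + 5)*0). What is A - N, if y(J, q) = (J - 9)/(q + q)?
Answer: 21/8 ≈ 2.6250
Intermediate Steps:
y(J, q) = (-9 + J)/(2*q) (y(J, q) = (-9 + J)/((2*q)) = (-9 + J)*(1/(2*q)) = (-9 + J)/(2*q))
N = -6 (N = -6 + 3*(3*0) = -6 + 3*0 = -6 + 0 = -6)
A = -27/8 (A = -(-1)*(-9 - 18)/(2*(2 + 0))/2 = -(-1)*(½)*(-27)/2/2 = -(-1)*(½)*(½)*(-27)/2 = -(-1)*(-27)/(2*4) = -½*27/4 = -27/8 ≈ -3.3750)
A - N = -27/8 - 1*(-6) = -27/8 + 6 = 21/8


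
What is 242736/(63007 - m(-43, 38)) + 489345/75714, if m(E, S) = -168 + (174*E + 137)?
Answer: 2203630121/222472970 ≈ 9.9052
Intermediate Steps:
m(E, S) = -31 + 174*E (m(E, S) = -168 + (137 + 174*E) = -31 + 174*E)
242736/(63007 - m(-43, 38)) + 489345/75714 = 242736/(63007 - (-31 + 174*(-43))) + 489345/75714 = 242736/(63007 - (-31 - 7482)) + 489345*(1/75714) = 242736/(63007 - 1*(-7513)) + 163115/25238 = 242736/(63007 + 7513) + 163115/25238 = 242736/70520 + 163115/25238 = 242736*(1/70520) + 163115/25238 = 30342/8815 + 163115/25238 = 2203630121/222472970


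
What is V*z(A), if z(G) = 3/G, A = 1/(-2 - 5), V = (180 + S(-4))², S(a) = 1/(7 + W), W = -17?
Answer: -67964421/100 ≈ -6.7964e+5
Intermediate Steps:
S(a) = -⅒ (S(a) = 1/(7 - 17) = 1/(-10) = -⅒)
V = 3236401/100 (V = (180 - ⅒)² = (1799/10)² = 3236401/100 ≈ 32364.)
A = -⅐ (A = 1/(-7) = -⅐ ≈ -0.14286)
V*z(A) = 3236401*(3/(-⅐))/100 = 3236401*(3*(-7))/100 = (3236401/100)*(-21) = -67964421/100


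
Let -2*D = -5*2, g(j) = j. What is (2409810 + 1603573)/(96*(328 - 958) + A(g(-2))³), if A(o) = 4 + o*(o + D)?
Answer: -4013383/60488 ≈ -66.350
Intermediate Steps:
D = 5 (D = -(-5)*2/2 = -½*(-10) = 5)
A(o) = 4 + o*(5 + o) (A(o) = 4 + o*(o + 5) = 4 + o*(5 + o))
(2409810 + 1603573)/(96*(328 - 958) + A(g(-2))³) = (2409810 + 1603573)/(96*(328 - 958) + (4 + (-2)² + 5*(-2))³) = 4013383/(96*(-630) + (4 + 4 - 10)³) = 4013383/(-60480 + (-2)³) = 4013383/(-60480 - 8) = 4013383/(-60488) = 4013383*(-1/60488) = -4013383/60488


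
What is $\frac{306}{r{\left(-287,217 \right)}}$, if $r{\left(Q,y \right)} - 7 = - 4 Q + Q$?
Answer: $\frac{153}{434} \approx 0.35253$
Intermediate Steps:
$r{\left(Q,y \right)} = 7 - 3 Q$ ($r{\left(Q,y \right)} = 7 + \left(- 4 Q + Q\right) = 7 - 3 Q$)
$\frac{306}{r{\left(-287,217 \right)}} = \frac{306}{7 - -861} = \frac{306}{7 + 861} = \frac{306}{868} = 306 \cdot \frac{1}{868} = \frac{153}{434}$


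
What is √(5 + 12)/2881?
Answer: √17/2881 ≈ 0.0014311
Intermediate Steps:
√(5 + 12)/2881 = √17*(1/2881) = √17/2881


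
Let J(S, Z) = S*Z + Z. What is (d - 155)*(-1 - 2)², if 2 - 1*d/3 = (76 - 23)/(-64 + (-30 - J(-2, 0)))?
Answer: -124623/94 ≈ -1325.8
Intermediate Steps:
J(S, Z) = Z + S*Z
d = 723/94 (d = 6 - 3*(76 - 23)/(-64 + (-30 - 0*(1 - 2))) = 6 - 159/(-64 + (-30 - 0*(-1))) = 6 - 159/(-64 + (-30 - 1*0)) = 6 - 159/(-64 + (-30 + 0)) = 6 - 159/(-64 - 30) = 6 - 159/(-94) = 6 - 159*(-1)/94 = 6 - 3*(-53/94) = 6 + 159/94 = 723/94 ≈ 7.6915)
(d - 155)*(-1 - 2)² = (723/94 - 155)*(-1 - 2)² = -13847/94*(-3)² = -13847/94*9 = -124623/94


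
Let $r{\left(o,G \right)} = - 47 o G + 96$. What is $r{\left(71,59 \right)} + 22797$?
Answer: $-173990$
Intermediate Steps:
$r{\left(o,G \right)} = 96 - 47 G o$ ($r{\left(o,G \right)} = - 47 G o + 96 = 96 - 47 G o$)
$r{\left(71,59 \right)} + 22797 = \left(96 - 2773 \cdot 71\right) + 22797 = \left(96 - 196883\right) + 22797 = -196787 + 22797 = -173990$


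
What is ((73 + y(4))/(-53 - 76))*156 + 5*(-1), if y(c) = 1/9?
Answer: -36151/387 ≈ -93.413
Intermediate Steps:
y(c) = ⅑
((73 + y(4))/(-53 - 76))*156 + 5*(-1) = ((73 + ⅑)/(-53 - 76))*156 + 5*(-1) = ((658/9)/(-129))*156 - 5 = ((658/9)*(-1/129))*156 - 5 = -658/1161*156 - 5 = -34216/387 - 5 = -36151/387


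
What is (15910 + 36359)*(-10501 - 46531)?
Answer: -2981005608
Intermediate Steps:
(15910 + 36359)*(-10501 - 46531) = 52269*(-57032) = -2981005608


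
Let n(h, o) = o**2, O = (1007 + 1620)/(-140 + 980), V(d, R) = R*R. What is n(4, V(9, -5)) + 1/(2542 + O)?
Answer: 1336192715/2137907 ≈ 625.00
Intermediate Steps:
V(d, R) = R**2
O = 2627/840 ≈ 3.1274
n(4, V(9, -5)) + 1/(2542 + O) = ((-5)**2)**2 + 1/(2542 + 2627/840) = 25**2 + 1/(2137907/840) = 625 + 840/2137907 = 1336192715/2137907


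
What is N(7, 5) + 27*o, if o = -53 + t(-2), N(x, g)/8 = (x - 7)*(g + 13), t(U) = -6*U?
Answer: -1107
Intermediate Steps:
N(x, g) = 8*(-7 + x)*(13 + g) (N(x, g) = 8*((x - 7)*(g + 13)) = 8*((-7 + x)*(13 + g)) = 8*(-7 + x)*(13 + g))
o = -41 (o = -53 - 6*(-2) = -53 + 12 = -41)
N(7, 5) + 27*o = (-728 - 56*5 + 104*7 + 8*5*7) + 27*(-41) = (-728 - 280 + 728 + 280) - 1107 = 0 - 1107 = -1107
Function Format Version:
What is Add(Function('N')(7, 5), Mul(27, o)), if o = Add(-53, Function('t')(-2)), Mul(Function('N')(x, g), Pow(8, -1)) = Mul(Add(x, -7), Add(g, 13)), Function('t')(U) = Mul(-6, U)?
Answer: -1107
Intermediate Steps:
Function('N')(x, g) = Mul(8, Add(-7, x), Add(13, g)) (Function('N')(x, g) = Mul(8, Mul(Add(x, -7), Add(g, 13))) = Mul(8, Mul(Add(-7, x), Add(13, g))) = Mul(8, Add(-7, x), Add(13, g)))
o = -41 (o = Add(-53, Mul(-6, -2)) = Add(-53, 12) = -41)
Add(Function('N')(7, 5), Mul(27, o)) = Add(Add(-728, Mul(-56, 5), Mul(104, 7), Mul(8, 5, 7)), Mul(27, -41)) = Add(Add(-728, -280, 728, 280), -1107) = Add(0, -1107) = -1107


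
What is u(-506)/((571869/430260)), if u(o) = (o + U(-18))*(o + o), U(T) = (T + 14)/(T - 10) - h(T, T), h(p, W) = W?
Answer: 495656651600/1334361 ≈ 3.7146e+5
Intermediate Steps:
U(T) = -T + (14 + T)/(-10 + T) (U(T) = (T + 14)/(T - 10) - T = (14 + T)/(-10 + T) - T = -T + (14 + T)/(-10 + T))
u(o) = 2*o*(127/7 + o) (u(o) = (o + (14 - 1*(-18)**2 + 11*(-18))/(-10 - 18))*(o + o) = (o + (14 - 1*324 - 198)/(-28))*(2*o) = (o - (14 - 324 - 198)/28)*(2*o) = (o - 1/28*(-508))*(2*o) = (o + 127/7)*(2*o) = (127/7 + o)*(2*o) = 2*o*(127/7 + o))
u(-506)/((571869/430260)) = ((2/7)*(-506)*(127 + 7*(-506)))/((571869/430260)) = ((2/7)*(-506)*(127 - 3542))/((571869*(1/430260))) = ((2/7)*(-506)*(-3415))/(190623/143420) = (3455980/7)*(143420/190623) = 495656651600/1334361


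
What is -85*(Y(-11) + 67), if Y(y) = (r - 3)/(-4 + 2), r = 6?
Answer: -11135/2 ≈ -5567.5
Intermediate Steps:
Y(y) = -3/2 (Y(y) = (6 - 3)/(-4 + 2) = 3/(-2) = 3*(-½) = -3/2)
-85*(Y(-11) + 67) = -85*(-3/2 + 67) = -85*131/2 = -11135/2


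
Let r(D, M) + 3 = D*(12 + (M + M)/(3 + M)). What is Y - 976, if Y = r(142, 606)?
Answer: 204543/203 ≈ 1007.6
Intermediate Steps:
r(D, M) = -3 + D*(12 + 2*M/(3 + M)) (r(D, M) = -3 + D*(12 + (M + M)/(3 + M)) = -3 + D*(12 + (2*M)/(3 + M)) = -3 + D*(12 + 2*M/(3 + M)))
Y = 402671/203 (Y = (-9 - 3*606 + 36*142 + 14*142*606)/(3 + 606) = (-9 - 1818 + 5112 + 1204728)/609 = (1/609)*1208013 = 402671/203 ≈ 1983.6)
Y - 976 = 402671/203 - 976 = 204543/203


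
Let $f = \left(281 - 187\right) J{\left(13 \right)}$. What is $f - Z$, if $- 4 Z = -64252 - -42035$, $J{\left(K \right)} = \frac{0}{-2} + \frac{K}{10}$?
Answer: $- \frac{108641}{20} \approx -5432.0$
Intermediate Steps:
$J{\left(K \right)} = \frac{K}{10}$ ($J{\left(K \right)} = 0 \left(- \frac{1}{2}\right) + K \frac{1}{10} = 0 + \frac{K}{10} = \frac{K}{10}$)
$f = \frac{611}{5}$ ($f = \left(281 - 187\right) \frac{1}{10} \cdot 13 = 94 \cdot \frac{13}{10} = \frac{611}{5} \approx 122.2$)
$Z = \frac{22217}{4}$ ($Z = - \frac{-64252 - -42035}{4} = - \frac{-64252 + 42035}{4} = \left(- \frac{1}{4}\right) \left(-22217\right) = \frac{22217}{4} \approx 5554.3$)
$f - Z = \frac{611}{5} - \frac{22217}{4} = - \frac{108641}{20}$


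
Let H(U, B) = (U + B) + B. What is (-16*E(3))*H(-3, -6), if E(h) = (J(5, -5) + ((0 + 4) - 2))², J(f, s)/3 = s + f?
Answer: 960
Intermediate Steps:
J(f, s) = 3*f + 3*s (J(f, s) = 3*(s + f) = 3*(f + s) = 3*f + 3*s)
H(U, B) = U + 2*B (H(U, B) = (B + U) + B = U + 2*B)
E(h) = 4 (E(h) = ((3*5 + 3*(-5)) + ((0 + 4) - 2))² = ((15 - 15) + (4 - 2))² = (0 + 2)² = 2² = 4)
(-16*E(3))*H(-3, -6) = (-16*4)*(-3 + 2*(-6)) = -64*(-3 - 12) = -64*(-15) = 960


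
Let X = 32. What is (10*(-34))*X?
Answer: -10880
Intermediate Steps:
(10*(-34))*X = (10*(-34))*32 = -340*32 = -10880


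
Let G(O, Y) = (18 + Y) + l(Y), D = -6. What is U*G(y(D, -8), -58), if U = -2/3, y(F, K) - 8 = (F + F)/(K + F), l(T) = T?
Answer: 196/3 ≈ 65.333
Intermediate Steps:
y(F, K) = 8 + 2*F/(F + K) (y(F, K) = 8 + (F + F)/(K + F) = 8 + (2*F)/(F + K) = 8 + 2*F/(F + K))
G(O, Y) = 18 + 2*Y (G(O, Y) = (18 + Y) + Y = 18 + 2*Y)
U = -⅔ (U = -2*⅓ = -⅔ ≈ -0.66667)
U*G(y(D, -8), -58) = -2*(18 + 2*(-58))/3 = -2*(18 - 116)/3 = -⅔*(-98) = 196/3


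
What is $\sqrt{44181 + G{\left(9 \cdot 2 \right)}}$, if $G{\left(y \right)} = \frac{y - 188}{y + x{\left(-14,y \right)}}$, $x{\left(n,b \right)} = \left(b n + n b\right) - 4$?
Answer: $\frac{\sqrt{2164886}}{7} \approx 210.19$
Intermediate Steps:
$x{\left(n,b \right)} = -4 + 2 b n$ ($x{\left(n,b \right)} = \left(b n + b n\right) - 4 = 2 b n - 4 = -4 + 2 b n$)
$G{\left(y \right)} = \frac{-188 + y}{-4 - 27 y}$ ($G{\left(y \right)} = \frac{y - 188}{y + \left(-4 + 2 y \left(-14\right)\right)} = \frac{-188 + y}{y - \left(4 + 28 y\right)} = \frac{-188 + y}{-4 - 27 y}$)
$\sqrt{44181 + G{\left(9 \cdot 2 \right)}} = \sqrt{44181 + \frac{188 - 9 \cdot 2}{4 + 27 \cdot 9 \cdot 2}} = \sqrt{44181 + \frac{188 - 18}{4 + 27 \cdot 18}} = \sqrt{44181 + \frac{188 - 18}{4 + 486}} = \sqrt{44181 + \frac{1}{490} \cdot 170} = \sqrt{44181 + \frac{17}{49}} = \sqrt{\frac{2164886}{49}} = \frac{\sqrt{2164886}}{7}$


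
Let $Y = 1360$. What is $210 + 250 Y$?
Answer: $340210$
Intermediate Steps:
$210 + 250 Y = 210 + 250 \cdot 1360 = 210 + 340000 = 340210$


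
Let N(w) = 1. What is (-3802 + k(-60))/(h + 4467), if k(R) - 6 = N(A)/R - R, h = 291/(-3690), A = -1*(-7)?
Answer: -9190601/10988626 ≈ -0.83637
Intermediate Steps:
A = 7
h = -97/1230 (h = 291*(-1/3690) = -97/1230 ≈ -0.078862)
k(R) = 6 + 1/R - R (k(R) = 6 + (1/R - R) = 6 + 1/R - R)
(-3802 + k(-60))/(h + 4467) = (-3802 + (6 + 1/(-60) - 1*(-60)))/(-97/1230 + 4467) = (-3802 + (6 - 1/60 + 60))/(5494313/1230) = (-3802 + 3959/60)*(1230/5494313) = -224161/60*1230/5494313 = -9190601/10988626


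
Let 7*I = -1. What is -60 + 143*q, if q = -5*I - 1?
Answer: -706/7 ≈ -100.86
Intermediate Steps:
I = -⅐ (I = (⅐)*(-1) = -⅐ ≈ -0.14286)
q = -2/7 (q = -5*(-⅐) - 1 = 5/7 - 1 = -2/7 ≈ -0.28571)
-60 + 143*q = -60 + 143*(-2/7) = -60 - 286/7 = -706/7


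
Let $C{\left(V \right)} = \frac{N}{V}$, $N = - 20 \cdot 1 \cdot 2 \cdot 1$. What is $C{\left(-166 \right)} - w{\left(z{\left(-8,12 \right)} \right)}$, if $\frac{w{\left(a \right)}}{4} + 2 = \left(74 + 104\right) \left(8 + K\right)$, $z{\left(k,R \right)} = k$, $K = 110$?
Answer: $- \frac{6972644}{83} \approx -84008.0$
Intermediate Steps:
$w{\left(a \right)} = 84008$ ($w{\left(a \right)} = -8 + 4 \left(74 + 104\right) \left(8 + 110\right) = -8 + 4 \cdot 178 \cdot 118 = -8 + 4 \cdot 21004 = -8 + 84016 = 84008$)
$N = -40$ ($N = - 20 \cdot 2 \cdot 1 = \left(-20\right) 2 = -40$)
$C{\left(V \right)} = - \frac{40}{V}$
$C{\left(-166 \right)} - w{\left(z{\left(-8,12 \right)} \right)} = - \frac{40}{-166} - 84008 = \left(-40\right) \left(- \frac{1}{166}\right) - 84008 = \frac{20}{83} - 84008 = - \frac{6972644}{83}$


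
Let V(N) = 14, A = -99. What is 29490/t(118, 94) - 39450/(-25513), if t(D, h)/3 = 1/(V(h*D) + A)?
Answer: -21317347700/25513 ≈ -8.3555e+5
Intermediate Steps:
t(D, h) = -3/85 (t(D, h) = 3/(14 - 99) = 3/(-85) = 3*(-1/85) = -3/85)
29490/t(118, 94) - 39450/(-25513) = 29490/(-3/85) - 39450/(-25513) = 29490*(-85/3) - 39450*(-1/25513) = -835550 + 39450/25513 = -21317347700/25513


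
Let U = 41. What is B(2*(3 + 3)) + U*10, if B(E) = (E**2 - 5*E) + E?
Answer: 506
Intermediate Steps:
B(E) = E**2 - 4*E
B(2*(3 + 3)) + U*10 = (2*(3 + 3))*(-4 + 2*(3 + 3)) + 41*10 = (2*6)*(-4 + 2*6) + 410 = 12*(-4 + 12) + 410 = 12*8 + 410 = 96 + 410 = 506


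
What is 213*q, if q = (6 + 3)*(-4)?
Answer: -7668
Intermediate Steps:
q = -36 (q = 9*(-4) = -36)
213*q = 213*(-36) = -7668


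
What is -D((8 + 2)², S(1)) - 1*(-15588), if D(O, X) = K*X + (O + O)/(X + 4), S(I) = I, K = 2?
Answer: 15546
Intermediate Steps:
D(O, X) = 2*X + 2*O/(4 + X) (D(O, X) = 2*X + (O + O)/(X + 4) = 2*X + (2*O)/(4 + X) = 2*X + 2*O/(4 + X))
-D((8 + 2)², S(1)) - 1*(-15588) = -2*((8 + 2)² + 1² + 4*1)/(4 + 1) - 1*(-15588) = -2*(10² + 1 + 4)/5 + 15588 = -2*(100 + 1 + 4)/5 + 15588 = -2*105/5 + 15588 = -1*42 + 15588 = -42 + 15588 = 15546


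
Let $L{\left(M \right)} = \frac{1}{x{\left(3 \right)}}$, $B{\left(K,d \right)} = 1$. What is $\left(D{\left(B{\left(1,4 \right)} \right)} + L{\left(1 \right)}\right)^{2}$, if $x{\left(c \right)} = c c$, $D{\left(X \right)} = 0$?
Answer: $\frac{1}{81} \approx 0.012346$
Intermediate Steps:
$x{\left(c \right)} = c^{2}$
$L{\left(M \right)} = \frac{1}{9}$ ($L{\left(M \right)} = \frac{1}{3^{2}} = \frac{1}{9}$)
$\left(D{\left(B{\left(1,4 \right)} \right)} + L{\left(1 \right)}\right)^{2} = \left(0 + \frac{1}{9}\right)^{2} = \left(\frac{1}{9}\right)^{2} = \frac{1}{81}$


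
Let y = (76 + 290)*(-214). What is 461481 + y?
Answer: 383157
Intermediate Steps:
y = -78324 (y = 366*(-214) = -78324)
461481 + y = 461481 - 78324 = 383157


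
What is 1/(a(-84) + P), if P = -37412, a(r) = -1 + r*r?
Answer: -1/30357 ≈ -3.2941e-5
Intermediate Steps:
a(r) = -1 + r²
1/(a(-84) + P) = 1/((-1 + (-84)²) - 37412) = 1/((-1 + 7056) - 37412) = 1/(7055 - 37412) = 1/(-30357) = -1/30357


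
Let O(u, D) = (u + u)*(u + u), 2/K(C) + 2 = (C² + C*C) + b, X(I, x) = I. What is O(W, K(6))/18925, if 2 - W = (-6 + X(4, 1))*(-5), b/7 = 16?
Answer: 256/18925 ≈ 0.013527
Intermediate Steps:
b = 112 (b = 7*16 = 112)
K(C) = 2/(110 + 2*C²) (K(C) = 2/(-2 + ((C² + C*C) + 112)) = 2/(-2 + ((C² + C²) + 112)) = 2/(-2 + (2*C² + 112)) = 2/(-2 + (112 + 2*C²)) = 2/(110 + 2*C²))
W = -8 (W = 2 - (-6 + 4)*(-5) = 2 - (-2)*(-5) = 2 - 1*10 = 2 - 10 = -8)
O(u, D) = 4*u² (O(u, D) = (2*u)*(2*u) = 4*u²)
O(W, K(6))/18925 = (4*(-8)²)/18925 = (4*64)*(1/18925) = 256*(1/18925) = 256/18925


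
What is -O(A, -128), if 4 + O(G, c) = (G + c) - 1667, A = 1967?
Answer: -168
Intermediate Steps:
O(G, c) = -1671 + G + c (O(G, c) = -4 + ((G + c) - 1667) = -4 + (-1667 + G + c) = -1671 + G + c)
-O(A, -128) = -(-1671 + 1967 - 128) = -1*168 = -168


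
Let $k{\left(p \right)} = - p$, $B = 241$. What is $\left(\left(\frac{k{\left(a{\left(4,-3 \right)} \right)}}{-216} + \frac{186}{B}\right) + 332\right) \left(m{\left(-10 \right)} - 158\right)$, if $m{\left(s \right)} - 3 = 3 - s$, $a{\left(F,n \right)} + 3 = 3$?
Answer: $- \frac{11388116}{241} \approx -47254.0$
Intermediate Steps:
$a{\left(F,n \right)} = 0$ ($a{\left(F,n \right)} = -3 + 3 = 0$)
$m{\left(s \right)} = 6 - s$ ($m{\left(s \right)} = 3 - \left(-3 + s\right) = 6 - s$)
$\left(\left(\frac{k{\left(a{\left(4,-3 \right)} \right)}}{-216} + \frac{186}{B}\right) + 332\right) \left(m{\left(-10 \right)} - 158\right) = \left(\left(\frac{\left(-1\right) 0}{-216} + \frac{186}{241}\right) + 332\right) \left(\left(6 - -10\right) - 158\right) = \left(\left(0 \left(- \frac{1}{216}\right) + 186 \cdot \frac{1}{241}\right) + 332\right) \left(\left(6 + 10\right) - 158\right) = \left(\left(0 + \frac{186}{241}\right) + 332\right) \left(16 - 158\right) = \left(\frac{186}{241} + 332\right) \left(-142\right) = \frac{80198}{241} \left(-142\right) = - \frac{11388116}{241}$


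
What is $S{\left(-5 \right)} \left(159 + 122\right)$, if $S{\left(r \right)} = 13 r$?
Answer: $-18265$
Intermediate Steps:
$S{\left(-5 \right)} \left(159 + 122\right) = 13 \left(-5\right) \left(159 + 122\right) = \left(-65\right) 281 = -18265$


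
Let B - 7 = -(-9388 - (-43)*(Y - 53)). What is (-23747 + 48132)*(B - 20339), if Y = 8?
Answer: -219684465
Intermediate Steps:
B = 11330 (B = 7 - (-9388 - (-43)*(8 - 53)) = 7 - (-9388 - (-43)*(-45)) = 7 - (-9388 - 1*1935) = 7 - (-9388 - 1935) = 7 - 1*(-11323) = 7 + 11323 = 11330)
(-23747 + 48132)*(B - 20339) = (-23747 + 48132)*(11330 - 20339) = 24385*(-9009) = -219684465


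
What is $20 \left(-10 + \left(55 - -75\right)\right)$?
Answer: $2400$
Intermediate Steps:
$20 \left(-10 + \left(55 - -75\right)\right) = 20 \left(-10 + \left(55 + 75\right)\right) = 20 \left(-10 + 130\right) = 20 \cdot 120 = 2400$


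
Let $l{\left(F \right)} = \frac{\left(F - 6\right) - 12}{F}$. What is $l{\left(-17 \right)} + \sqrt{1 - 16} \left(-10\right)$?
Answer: $\frac{35}{17} - 10 i \sqrt{15} \approx 2.0588 - 38.73 i$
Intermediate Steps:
$l{\left(F \right)} = \frac{-18 + F}{F}$ ($l{\left(F \right)} = \frac{\left(F - 6\right) - 12}{F} = \frac{\left(-6 + F\right) - 12}{F} = \frac{-18 + F}{F}$)
$l{\left(-17 \right)} + \sqrt{1 - 16} \left(-10\right) = \frac{-18 - 17}{-17} + \sqrt{1 - 16} \left(-10\right) = \left(- \frac{1}{17}\right) \left(-35\right) + \sqrt{-15} \left(-10\right) = \frac{35}{17} + i \sqrt{15} \left(-10\right) = \frac{35}{17} - 10 i \sqrt{15}$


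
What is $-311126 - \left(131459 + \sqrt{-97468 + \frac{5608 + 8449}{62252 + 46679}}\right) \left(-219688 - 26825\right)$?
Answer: $32406041341 + \frac{246513 i \sqrt{1156550127146081}}{108931} \approx 3.2406 \cdot 10^{10} + 7.6961 \cdot 10^{7} i$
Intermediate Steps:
$-311126 - \left(131459 + \sqrt{-97468 + \frac{5608 + 8449}{62252 + 46679}}\right) \left(-219688 - 26825\right) = -311126 - \left(131459 + \sqrt{-97468 + \frac{14057}{108931}}\right) \left(-246513\right) = -311126 - \left(131459 + \sqrt{- \frac{10617272651}{108931}}\right) \left(-246513\right) = -311126 - \left(131459 + \frac{i \sqrt{1156550127146081}}{108931}\right) \left(-246513\right) = -311126 - \left(-32406352467 - \frac{246513 i \sqrt{1156550127146081}}{108931}\right) = -311126 + \left(32406352467 + \frac{246513 i \sqrt{1156550127146081}}{108931}\right) = 32406041341 + \frac{246513 i \sqrt{1156550127146081}}{108931}$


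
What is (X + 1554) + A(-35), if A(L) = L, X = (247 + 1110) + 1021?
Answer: 3897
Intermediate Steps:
X = 2378 (X = 1357 + 1021 = 2378)
(X + 1554) + A(-35) = (2378 + 1554) - 35 = 3932 - 35 = 3897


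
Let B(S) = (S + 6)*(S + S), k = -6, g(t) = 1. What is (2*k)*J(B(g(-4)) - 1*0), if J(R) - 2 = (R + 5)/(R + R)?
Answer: -225/7 ≈ -32.143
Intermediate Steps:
B(S) = 2*S*(6 + S) (B(S) = (6 + S)*(2*S) = 2*S*(6 + S))
J(R) = 2 + (5 + R)/(2*R) (J(R) = 2 + (R + 5)/(R + R) = 2 + (5 + R)/((2*R)) = 2 + (5 + R)*(1/(2*R)) = 2 + (5 + R)/(2*R))
(2*k)*J(B(g(-4)) - 1*0) = (2*(-6))*(5*(1 + (2*1*(6 + 1) - 1*0))/(2*(2*1*(6 + 1) - 1*0))) = -30*(1 + (2*1*7 + 0))/(2*1*7 + 0) = -30*(1 + (14 + 0))/(14 + 0) = -30*(1 + 14)/14 = -30*15/14 = -12*75/28 = -225/7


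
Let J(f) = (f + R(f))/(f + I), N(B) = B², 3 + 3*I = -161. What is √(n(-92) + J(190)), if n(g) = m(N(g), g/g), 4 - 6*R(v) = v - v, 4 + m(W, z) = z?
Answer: I*√65569/203 ≈ 1.2614*I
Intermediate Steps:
I = -164/3 (I = -1 + (⅓)*(-161) = -1 - 161/3 = -164/3 ≈ -54.667)
m(W, z) = -4 + z
R(v) = ⅔ (R(v) = ⅔ - (v - v)/6 = ⅔ - ⅙*0 = ⅔ + 0 = ⅔)
n(g) = -3 (n(g) = -4 + g/g = -4 + 1 = -3)
J(f) = (⅔ + f)/(-164/3 + f) (J(f) = (f + ⅔)/(f - 164/3) = (⅔ + f)/(-164/3 + f))
√(n(-92) + J(190)) = √(-3 + (2 + 3*190)/(-164 + 3*190)) = √(-3 + (2 + 570)/(-164 + 570)) = √(-3 + 572/406) = √(-3 + (1/406)*572) = √(-3 + 286/203) = √(-323/203) = I*√65569/203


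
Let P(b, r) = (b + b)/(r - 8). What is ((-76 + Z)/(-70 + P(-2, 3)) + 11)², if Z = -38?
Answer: 4787344/29929 ≈ 159.96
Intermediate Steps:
P(b, r) = 2*b/(-8 + r) (P(b, r) = (2*b)/(-8 + r) = 2*b/(-8 + r))
((-76 + Z)/(-70 + P(-2, 3)) + 11)² = ((-76 - 38)/(-70 + 2*(-2)/(-8 + 3)) + 11)² = (-114/(-70 + 2*(-2)/(-5)) + 11)² = (-114/(-70 + 2*(-2)*(-⅕)) + 11)² = (-114/(-70 + ⅘) + 11)² = (-114/(-346/5) + 11)² = (-114*(-5/346) + 11)² = (285/173 + 11)² = (2188/173)² = 4787344/29929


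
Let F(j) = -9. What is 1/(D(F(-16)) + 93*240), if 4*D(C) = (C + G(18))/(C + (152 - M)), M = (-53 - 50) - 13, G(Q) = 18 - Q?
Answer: 1036/23123511 ≈ 4.4803e-5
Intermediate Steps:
M = -116 (M = -103 - 13 = -116)
D(C) = C/(4*(268 + C)) (D(C) = ((C + (18 - 1*18))/(C + (152 - 1*(-116))))/4 = ((C + (18 - 18))/(C + (152 + 116)))/4 = ((C + 0)/(C + 268))/4 = (C/(268 + C))/4 = C/(4*(268 + C)))
1/(D(F(-16)) + 93*240) = 1/((¼)*(-9)/(268 - 9) + 93*240) = 1/((¼)*(-9)/259 + 22320) = 1/((¼)*(-9)*(1/259) + 22320) = 1/(-9/1036 + 22320) = 1/(23123511/1036) = 1036/23123511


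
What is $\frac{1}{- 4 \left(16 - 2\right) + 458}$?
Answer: $\frac{1}{402} \approx 0.0024876$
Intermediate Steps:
$\frac{1}{- 4 \left(16 - 2\right) + 458} = \frac{1}{\left(-4\right) 14 + 458} = \frac{1}{-56 + 458} = \frac{1}{402}$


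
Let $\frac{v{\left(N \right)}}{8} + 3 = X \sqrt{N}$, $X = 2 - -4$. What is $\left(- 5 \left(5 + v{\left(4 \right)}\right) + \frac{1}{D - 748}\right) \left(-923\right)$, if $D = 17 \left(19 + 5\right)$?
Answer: $\frac{120821623}{340} \approx 3.5536 \cdot 10^{5}$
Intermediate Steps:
$D = 408$ ($D = 17 \cdot 24 = 408$)
$X = 6$ ($X = 2 + 4 = 6$)
$v{\left(N \right)} = -24 + 48 \sqrt{N}$ ($v{\left(N \right)} = -24 + 8 \cdot 6 \sqrt{N} = -24 + 48 \sqrt{N}$)
$\left(- 5 \left(5 + v{\left(4 \right)}\right) + \frac{1}{D - 748}\right) \left(-923\right) = \left(- 5 \left(5 - \left(24 - 48 \sqrt{4}\right)\right) + \frac{1}{408 - 748}\right) \left(-923\right) = \left(- 5 \left(5 + \left(-24 + 48 \cdot 2\right)\right) + \frac{1}{-340}\right) \left(-923\right) = \left(- 5 \left(5 + \left(-24 + 96\right)\right) - \frac{1}{340}\right) \left(-923\right) = \left(- 5 \left(5 + 72\right) - \frac{1}{340}\right) \left(-923\right) = \left(\left(-5\right) 77 - \frac{1}{340}\right) \left(-923\right) = \left(-385 - \frac{1}{340}\right) \left(-923\right) = \left(- \frac{130901}{340}\right) \left(-923\right) = \frac{120821623}{340}$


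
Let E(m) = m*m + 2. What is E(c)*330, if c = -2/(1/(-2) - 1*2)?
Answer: 4356/5 ≈ 871.20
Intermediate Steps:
c = ⅘ (c = -2/(-½ - 2) = -2/(-5/2) = -2*(-⅖) = ⅘ ≈ 0.80000)
E(m) = 2 + m² (E(m) = m² + 2 = 2 + m²)
E(c)*330 = (2 + (⅘)²)*330 = (2 + 16/25)*330 = (66/25)*330 = 4356/5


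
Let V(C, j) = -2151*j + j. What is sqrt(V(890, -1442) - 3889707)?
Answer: I*sqrt(789407) ≈ 888.49*I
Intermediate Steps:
V(C, j) = -2150*j
sqrt(V(890, -1442) - 3889707) = sqrt(-2150*(-1442) - 3889707) = sqrt(3100300 - 3889707) = sqrt(-789407) = I*sqrt(789407)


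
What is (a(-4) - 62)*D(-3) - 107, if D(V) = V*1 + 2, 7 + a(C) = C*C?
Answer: -54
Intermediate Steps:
a(C) = -7 + C² (a(C) = -7 + C*C = -7 + C²)
D(V) = 2 + V (D(V) = V + 2 = 2 + V)
(a(-4) - 62)*D(-3) - 107 = ((-7 + (-4)²) - 62)*(2 - 3) - 107 = ((-7 + 16) - 62)*(-1) - 107 = (9 - 62)*(-1) - 107 = -53*(-1) - 107 = 53 - 107 = -54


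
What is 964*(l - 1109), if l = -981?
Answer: -2014760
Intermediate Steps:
964*(l - 1109) = 964*(-981 - 1109) = 964*(-2090) = -2014760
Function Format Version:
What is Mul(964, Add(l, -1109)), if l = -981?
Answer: -2014760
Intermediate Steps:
Mul(964, Add(l, -1109)) = Mul(964, Add(-981, -1109)) = Mul(964, -2090) = -2014760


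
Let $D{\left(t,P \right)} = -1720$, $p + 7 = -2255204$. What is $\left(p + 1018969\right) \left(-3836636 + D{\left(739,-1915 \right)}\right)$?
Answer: $4745136898152$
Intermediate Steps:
$p = -2255211$ ($p = -7 - 2255204 = -2255211$)
$\left(p + 1018969\right) \left(-3836636 + D{\left(739,-1915 \right)}\right) = \left(-2255211 + 1018969\right) \left(-3836636 - 1720\right) = \left(-1236242\right) \left(-3838356\right) = 4745136898152$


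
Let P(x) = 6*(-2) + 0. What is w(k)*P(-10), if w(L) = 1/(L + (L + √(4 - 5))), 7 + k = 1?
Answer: 144/145 + 12*I/145 ≈ 0.9931 + 0.082759*I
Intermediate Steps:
k = -6 (k = -7 + 1 = -6)
w(L) = 1/(I + 2*L) (w(L) = 1/(L + (L + √(-1))) = 1/(L + (L + I)) = 1/(L + (I + L)) = 1/(I + 2*L))
P(x) = -12 (P(x) = -12 + 0 = -12)
w(k)*P(-10) = -12/(I + 2*(-6)) = -12/(I - 12) = -12/(-12 + I) = ((-12 - I)/145)*(-12) = -12*(-12 - I)/145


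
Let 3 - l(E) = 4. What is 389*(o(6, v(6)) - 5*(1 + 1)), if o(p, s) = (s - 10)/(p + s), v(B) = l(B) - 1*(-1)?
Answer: -13615/3 ≈ -4538.3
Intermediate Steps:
l(E) = -1 (l(E) = 3 - 1*4 = 3 - 4 = -1)
v(B) = 0 (v(B) = -1 - 1*(-1) = -1 + 1 = 0)
o(p, s) = (-10 + s)/(p + s)
389*(o(6, v(6)) - 5*(1 + 1)) = 389*((-10 + 0)/(6 + 0) - 5*(1 + 1)) = 389*(-10/6 - 5*2) = 389*((⅙)*(-10) - 10) = 389*(-5/3 - 10) = 389*(-35/3) = -13615/3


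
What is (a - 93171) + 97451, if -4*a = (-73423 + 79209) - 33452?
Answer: 22393/2 ≈ 11197.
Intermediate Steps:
a = 13833/2 (a = -((-73423 + 79209) - 33452)/4 = -(5786 - 33452)/4 = -¼*(-27666) = 13833/2 ≈ 6916.5)
(a - 93171) + 97451 = (13833/2 - 93171) + 97451 = -172509/2 + 97451 = 22393/2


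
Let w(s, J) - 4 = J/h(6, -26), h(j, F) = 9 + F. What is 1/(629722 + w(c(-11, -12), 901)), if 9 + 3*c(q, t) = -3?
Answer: 1/629673 ≈ 1.5881e-6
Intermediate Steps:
c(q, t) = -4 (c(q, t) = -3 + (⅓)*(-3) = -3 - 1 = -4)
w(s, J) = 4 - J/17 (w(s, J) = 4 + J/(9 - 26) = 4 + J/(-17) = 4 + J*(-1/17) = 4 - J/17)
1/(629722 + w(c(-11, -12), 901)) = 1/(629722 + (4 - 1/17*901)) = 1/(629722 + (4 - 53)) = 1/(629722 - 49) = 1/629673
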